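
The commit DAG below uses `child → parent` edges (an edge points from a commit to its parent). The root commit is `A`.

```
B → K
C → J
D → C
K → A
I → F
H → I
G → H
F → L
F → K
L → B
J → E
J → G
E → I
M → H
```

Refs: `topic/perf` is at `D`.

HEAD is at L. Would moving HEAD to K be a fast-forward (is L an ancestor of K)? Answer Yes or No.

No

A fast-forward from L to K is possible iff L is an ancestor of K.
Ancestors of K: {A, K}.
L is not among them, so fast-forward is not possible.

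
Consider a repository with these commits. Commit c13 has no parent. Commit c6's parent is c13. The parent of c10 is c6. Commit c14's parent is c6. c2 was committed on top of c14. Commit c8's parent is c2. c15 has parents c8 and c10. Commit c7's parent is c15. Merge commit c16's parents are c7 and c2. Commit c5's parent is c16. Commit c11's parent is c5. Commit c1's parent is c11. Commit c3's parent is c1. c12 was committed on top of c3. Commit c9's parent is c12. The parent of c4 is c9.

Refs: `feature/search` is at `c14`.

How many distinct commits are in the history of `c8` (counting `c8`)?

5

Walking parent pointers from c8: reachable set = {c13, c14, c2, c6, c8}.
That is 5 commits.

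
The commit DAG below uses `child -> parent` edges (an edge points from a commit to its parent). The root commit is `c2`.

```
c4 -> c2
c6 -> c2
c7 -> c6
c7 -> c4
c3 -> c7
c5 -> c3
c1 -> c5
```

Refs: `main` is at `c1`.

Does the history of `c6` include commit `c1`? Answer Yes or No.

No

Ancestors of c6: {c2, c6}.
c1 is not in that set, so it is not an ancestor of c6.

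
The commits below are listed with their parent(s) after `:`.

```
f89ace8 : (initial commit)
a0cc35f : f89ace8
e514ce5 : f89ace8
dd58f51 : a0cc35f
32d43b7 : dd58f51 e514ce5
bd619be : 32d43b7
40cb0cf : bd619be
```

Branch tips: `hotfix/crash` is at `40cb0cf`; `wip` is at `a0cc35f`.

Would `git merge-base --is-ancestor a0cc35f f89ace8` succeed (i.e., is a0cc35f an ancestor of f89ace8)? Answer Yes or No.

No

Ancestors of f89ace8: {f89ace8}.
a0cc35f is not in that set, so it is not an ancestor of f89ace8.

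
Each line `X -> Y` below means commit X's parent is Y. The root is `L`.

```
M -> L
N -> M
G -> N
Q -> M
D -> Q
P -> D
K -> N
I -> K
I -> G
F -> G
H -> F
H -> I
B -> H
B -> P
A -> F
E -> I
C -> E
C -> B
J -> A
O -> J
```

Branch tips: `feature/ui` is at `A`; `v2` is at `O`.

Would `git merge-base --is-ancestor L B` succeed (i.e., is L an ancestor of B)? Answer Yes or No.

Ancestors of B (commits reachable by following parents): {B, D, F, G, H, I, K, L, M, N, P, Q}.
L is in that set, so it is an ancestor of B.

Yes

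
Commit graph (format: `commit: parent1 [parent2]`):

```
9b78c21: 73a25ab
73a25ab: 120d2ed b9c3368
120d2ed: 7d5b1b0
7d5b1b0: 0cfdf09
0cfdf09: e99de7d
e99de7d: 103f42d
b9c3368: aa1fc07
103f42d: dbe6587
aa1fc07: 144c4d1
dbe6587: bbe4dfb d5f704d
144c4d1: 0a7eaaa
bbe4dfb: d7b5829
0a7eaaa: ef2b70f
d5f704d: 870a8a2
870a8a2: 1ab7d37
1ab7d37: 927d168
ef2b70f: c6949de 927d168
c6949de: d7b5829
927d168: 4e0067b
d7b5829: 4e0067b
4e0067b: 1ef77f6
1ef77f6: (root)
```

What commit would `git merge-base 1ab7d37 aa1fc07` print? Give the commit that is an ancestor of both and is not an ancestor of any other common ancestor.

927d168

Ancestors of 1ab7d37: {1ab7d37, 1ef77f6, 4e0067b, 927d168}.
Ancestors of aa1fc07: {0a7eaaa, 144c4d1, 1ef77f6, 4e0067b, 927d168, aa1fc07, c6949de, d7b5829, ef2b70f}.
Common ancestors: {1ef77f6, 4e0067b, 927d168}.
Among these, 927d168 is not an ancestor of any other common ancestor — it is the merge base.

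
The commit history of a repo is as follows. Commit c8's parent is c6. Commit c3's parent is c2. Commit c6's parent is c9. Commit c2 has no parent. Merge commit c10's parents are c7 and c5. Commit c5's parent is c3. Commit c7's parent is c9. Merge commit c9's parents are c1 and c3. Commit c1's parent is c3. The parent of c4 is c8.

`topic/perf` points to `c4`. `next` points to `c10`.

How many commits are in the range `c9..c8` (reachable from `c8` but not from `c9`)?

Reachable from c8: {c1, c2, c3, c6, c8, c9}.
Reachable from c9: {c1, c2, c3, c9}.
In c8's history but not c9's: {c6, c8} — 2 commits.

2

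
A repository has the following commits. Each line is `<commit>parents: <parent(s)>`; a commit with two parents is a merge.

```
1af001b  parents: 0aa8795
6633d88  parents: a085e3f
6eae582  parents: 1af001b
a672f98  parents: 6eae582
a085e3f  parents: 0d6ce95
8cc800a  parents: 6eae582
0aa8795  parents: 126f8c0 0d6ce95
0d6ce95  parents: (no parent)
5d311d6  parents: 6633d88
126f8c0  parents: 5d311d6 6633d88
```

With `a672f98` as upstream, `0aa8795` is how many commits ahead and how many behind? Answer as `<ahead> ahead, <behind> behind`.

0 ahead, 3 behind

Reachable from 0aa8795: {0aa8795, 0d6ce95, 126f8c0, 5d311d6, 6633d88, a085e3f}.
Reachable from a672f98: {0aa8795, 0d6ce95, 126f8c0, 1af001b, 5d311d6, 6633d88, 6eae582, a085e3f, a672f98}.
Only in 0aa8795's history (ahead): {} — 0.
Only in a672f98's history (behind): {1af001b, 6eae582, a672f98} — 3.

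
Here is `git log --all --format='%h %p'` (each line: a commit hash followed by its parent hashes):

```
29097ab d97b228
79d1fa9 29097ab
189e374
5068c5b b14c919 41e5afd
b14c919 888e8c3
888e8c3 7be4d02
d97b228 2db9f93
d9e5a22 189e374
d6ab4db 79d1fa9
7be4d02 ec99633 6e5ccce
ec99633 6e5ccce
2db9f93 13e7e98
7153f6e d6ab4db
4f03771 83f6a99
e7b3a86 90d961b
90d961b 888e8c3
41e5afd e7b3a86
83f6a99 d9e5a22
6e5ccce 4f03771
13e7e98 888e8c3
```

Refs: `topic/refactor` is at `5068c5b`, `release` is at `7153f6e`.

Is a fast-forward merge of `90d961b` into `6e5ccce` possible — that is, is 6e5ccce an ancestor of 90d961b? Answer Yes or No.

Yes

A fast-forward from 6e5ccce to 90d961b is possible iff 6e5ccce is an ancestor of 90d961b.
Ancestors of 90d961b: {189e374, 4f03771, 6e5ccce, 7be4d02, 83f6a99, 888e8c3, 90d961b, d9e5a22, ec99633}.
6e5ccce is among them, so fast-forward is possible.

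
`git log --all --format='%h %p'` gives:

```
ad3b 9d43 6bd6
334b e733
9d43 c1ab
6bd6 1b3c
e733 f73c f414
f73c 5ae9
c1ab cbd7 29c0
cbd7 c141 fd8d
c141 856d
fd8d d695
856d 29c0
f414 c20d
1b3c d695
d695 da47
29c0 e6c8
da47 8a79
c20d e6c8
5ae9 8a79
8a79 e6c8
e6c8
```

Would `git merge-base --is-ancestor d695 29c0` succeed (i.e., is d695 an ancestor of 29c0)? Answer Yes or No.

Ancestors of 29c0: {29c0, e6c8}.
d695 is not in that set, so it is not an ancestor of 29c0.

No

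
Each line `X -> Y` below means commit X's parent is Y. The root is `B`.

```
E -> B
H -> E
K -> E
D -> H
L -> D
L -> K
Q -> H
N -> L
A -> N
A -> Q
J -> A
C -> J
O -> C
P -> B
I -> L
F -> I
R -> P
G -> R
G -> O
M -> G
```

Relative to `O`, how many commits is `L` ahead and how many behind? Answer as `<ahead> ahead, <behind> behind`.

Reachable from L: {B, D, E, H, K, L}.
Reachable from O: {A, B, C, D, E, H, J, K, L, N, O, Q}.
Only in L's history (ahead): {} — 0.
Only in O's history (behind): {A, C, J, N, O, Q} — 6.

0 ahead, 6 behind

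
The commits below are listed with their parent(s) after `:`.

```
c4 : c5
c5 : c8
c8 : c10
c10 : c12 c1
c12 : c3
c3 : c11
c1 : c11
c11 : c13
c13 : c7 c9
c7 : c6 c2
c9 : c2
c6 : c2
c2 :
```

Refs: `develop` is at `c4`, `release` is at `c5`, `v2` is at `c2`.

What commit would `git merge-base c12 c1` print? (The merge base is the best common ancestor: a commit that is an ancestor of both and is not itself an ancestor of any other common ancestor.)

Ancestors of c12: {c11, c12, c13, c2, c3, c6, c7, c9}.
Ancestors of c1: {c1, c11, c13, c2, c6, c7, c9}.
Common ancestors: {c11, c13, c2, c6, c7, c9}.
Among these, c11 is not an ancestor of any other common ancestor — it is the merge base.

c11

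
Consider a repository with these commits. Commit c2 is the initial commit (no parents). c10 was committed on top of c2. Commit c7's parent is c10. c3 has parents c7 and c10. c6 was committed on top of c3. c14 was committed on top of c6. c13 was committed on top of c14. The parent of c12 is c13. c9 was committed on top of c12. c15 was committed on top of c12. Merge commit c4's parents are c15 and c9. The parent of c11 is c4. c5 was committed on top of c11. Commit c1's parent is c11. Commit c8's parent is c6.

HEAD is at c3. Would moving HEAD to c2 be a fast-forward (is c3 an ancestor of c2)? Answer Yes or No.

No

A fast-forward from c3 to c2 is possible iff c3 is an ancestor of c2.
Ancestors of c2: {c2}.
c3 is not among them, so fast-forward is not possible.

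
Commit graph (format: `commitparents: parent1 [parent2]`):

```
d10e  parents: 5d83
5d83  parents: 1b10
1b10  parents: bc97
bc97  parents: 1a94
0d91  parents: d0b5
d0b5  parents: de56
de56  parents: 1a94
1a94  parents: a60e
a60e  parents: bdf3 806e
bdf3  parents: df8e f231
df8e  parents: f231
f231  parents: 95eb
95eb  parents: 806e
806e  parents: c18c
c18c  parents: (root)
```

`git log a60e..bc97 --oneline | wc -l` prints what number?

2

Reachable from bc97: {1a94, 806e, 95eb, a60e, bc97, bdf3, c18c, df8e, f231}.
Reachable from a60e: {806e, 95eb, a60e, bdf3, c18c, df8e, f231}.
In bc97's history but not a60e's: {1a94, bc97} — 2 commits.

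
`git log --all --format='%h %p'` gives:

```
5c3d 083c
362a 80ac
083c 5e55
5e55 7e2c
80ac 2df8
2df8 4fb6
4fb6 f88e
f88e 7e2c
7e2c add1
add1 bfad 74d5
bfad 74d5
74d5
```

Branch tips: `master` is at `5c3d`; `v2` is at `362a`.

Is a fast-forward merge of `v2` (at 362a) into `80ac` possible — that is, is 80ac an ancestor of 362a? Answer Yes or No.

A fast-forward from 80ac to 362a is possible iff 80ac is an ancestor of 362a.
Ancestors of 362a: {2df8, 362a, 4fb6, 74d5, 7e2c, 80ac, add1, bfad, f88e}.
80ac is among them, so fast-forward is possible.

Yes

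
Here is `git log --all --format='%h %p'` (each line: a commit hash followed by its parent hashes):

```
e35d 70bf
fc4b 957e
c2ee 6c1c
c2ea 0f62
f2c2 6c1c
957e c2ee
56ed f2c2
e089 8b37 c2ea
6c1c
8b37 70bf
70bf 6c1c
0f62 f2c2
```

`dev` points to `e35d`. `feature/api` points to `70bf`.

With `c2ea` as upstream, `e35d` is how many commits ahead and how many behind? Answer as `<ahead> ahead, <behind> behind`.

2 ahead, 3 behind

Reachable from e35d: {6c1c, 70bf, e35d}.
Reachable from c2ea: {0f62, 6c1c, c2ea, f2c2}.
Only in e35d's history (ahead): {70bf, e35d} — 2.
Only in c2ea's history (behind): {0f62, c2ea, f2c2} — 3.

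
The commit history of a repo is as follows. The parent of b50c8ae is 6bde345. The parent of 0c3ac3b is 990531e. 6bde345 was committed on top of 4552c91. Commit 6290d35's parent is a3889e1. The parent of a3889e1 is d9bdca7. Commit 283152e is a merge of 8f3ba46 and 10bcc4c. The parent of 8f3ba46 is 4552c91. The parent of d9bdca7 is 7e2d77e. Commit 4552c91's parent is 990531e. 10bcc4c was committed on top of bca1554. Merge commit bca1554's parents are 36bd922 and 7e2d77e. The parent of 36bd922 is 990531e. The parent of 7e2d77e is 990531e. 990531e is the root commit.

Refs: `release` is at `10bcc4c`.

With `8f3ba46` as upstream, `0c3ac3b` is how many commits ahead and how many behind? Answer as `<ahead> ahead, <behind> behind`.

1 ahead, 2 behind

Reachable from 0c3ac3b: {0c3ac3b, 990531e}.
Reachable from 8f3ba46: {4552c91, 8f3ba46, 990531e}.
Only in 0c3ac3b's history (ahead): {0c3ac3b} — 1.
Only in 8f3ba46's history (behind): {4552c91, 8f3ba46} — 2.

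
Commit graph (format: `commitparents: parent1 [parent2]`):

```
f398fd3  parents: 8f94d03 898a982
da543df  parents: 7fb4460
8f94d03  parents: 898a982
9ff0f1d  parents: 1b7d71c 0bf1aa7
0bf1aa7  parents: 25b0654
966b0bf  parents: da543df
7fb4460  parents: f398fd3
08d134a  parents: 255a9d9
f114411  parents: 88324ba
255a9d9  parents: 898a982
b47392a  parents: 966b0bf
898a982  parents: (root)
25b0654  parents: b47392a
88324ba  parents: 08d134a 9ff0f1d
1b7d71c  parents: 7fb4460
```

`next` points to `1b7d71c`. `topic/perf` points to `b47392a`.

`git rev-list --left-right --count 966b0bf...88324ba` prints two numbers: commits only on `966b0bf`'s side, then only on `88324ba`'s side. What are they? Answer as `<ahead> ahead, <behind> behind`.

Reachable from 966b0bf: {7fb4460, 898a982, 8f94d03, 966b0bf, da543df, f398fd3}.
Reachable from 88324ba: {08d134a, 0bf1aa7, 1b7d71c, 255a9d9, 25b0654, 7fb4460, 88324ba, 898a982, 8f94d03, 966b0bf, 9ff0f1d, b47392a, da543df, f398fd3}.
Only in 966b0bf's history (ahead): {} — 0.
Only in 88324ba's history (behind): {08d134a, 0bf1aa7, 1b7d71c, 255a9d9, 25b0654, 88324ba, 9ff0f1d, b47392a} — 8.

0 ahead, 8 behind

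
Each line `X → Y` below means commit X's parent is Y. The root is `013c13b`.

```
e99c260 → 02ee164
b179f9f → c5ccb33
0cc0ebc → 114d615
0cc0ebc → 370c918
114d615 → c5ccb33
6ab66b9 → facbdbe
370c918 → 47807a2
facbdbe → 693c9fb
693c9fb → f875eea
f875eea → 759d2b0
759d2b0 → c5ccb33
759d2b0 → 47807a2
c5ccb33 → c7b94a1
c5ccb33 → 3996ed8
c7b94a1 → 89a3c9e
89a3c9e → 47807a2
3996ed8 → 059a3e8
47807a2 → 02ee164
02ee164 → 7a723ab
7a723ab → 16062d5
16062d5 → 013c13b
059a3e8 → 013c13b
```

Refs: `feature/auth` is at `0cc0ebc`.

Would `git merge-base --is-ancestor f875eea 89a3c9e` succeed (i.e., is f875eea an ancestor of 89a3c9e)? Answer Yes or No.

Ancestors of 89a3c9e: {013c13b, 02ee164, 16062d5, 47807a2, 7a723ab, 89a3c9e}.
f875eea is not in that set, so it is not an ancestor of 89a3c9e.

No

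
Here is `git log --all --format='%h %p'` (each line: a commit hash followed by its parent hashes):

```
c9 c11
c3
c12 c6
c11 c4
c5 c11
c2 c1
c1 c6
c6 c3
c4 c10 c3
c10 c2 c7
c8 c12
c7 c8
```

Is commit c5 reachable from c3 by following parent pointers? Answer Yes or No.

Ancestors of c3: {c3}.
c5 is not in that set, so it is not an ancestor of c3.

No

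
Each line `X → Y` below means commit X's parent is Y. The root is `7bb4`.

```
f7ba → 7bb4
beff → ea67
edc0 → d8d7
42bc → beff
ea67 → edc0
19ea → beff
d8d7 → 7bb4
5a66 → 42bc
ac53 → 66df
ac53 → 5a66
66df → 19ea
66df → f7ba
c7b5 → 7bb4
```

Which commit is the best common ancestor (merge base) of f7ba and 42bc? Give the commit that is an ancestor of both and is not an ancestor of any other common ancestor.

Ancestors of f7ba: {7bb4, f7ba}.
Ancestors of 42bc: {42bc, 7bb4, beff, d8d7, ea67, edc0}.
Common ancestors: {7bb4}.
The only common ancestor is 7bb4, so it is the merge base.

7bb4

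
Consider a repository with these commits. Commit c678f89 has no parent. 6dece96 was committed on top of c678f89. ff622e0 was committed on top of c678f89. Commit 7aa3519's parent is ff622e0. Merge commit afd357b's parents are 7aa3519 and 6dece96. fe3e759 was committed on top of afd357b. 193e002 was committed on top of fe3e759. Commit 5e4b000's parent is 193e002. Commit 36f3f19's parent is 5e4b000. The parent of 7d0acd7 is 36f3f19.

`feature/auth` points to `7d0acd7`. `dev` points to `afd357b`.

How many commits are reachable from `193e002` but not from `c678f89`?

6

Reachable from 193e002: {193e002, 6dece96, 7aa3519, afd357b, c678f89, fe3e759, ff622e0}.
Reachable from c678f89: {c678f89}.
In 193e002's history but not c678f89's: {193e002, 6dece96, 7aa3519, afd357b, fe3e759, ff622e0} — 6 commits.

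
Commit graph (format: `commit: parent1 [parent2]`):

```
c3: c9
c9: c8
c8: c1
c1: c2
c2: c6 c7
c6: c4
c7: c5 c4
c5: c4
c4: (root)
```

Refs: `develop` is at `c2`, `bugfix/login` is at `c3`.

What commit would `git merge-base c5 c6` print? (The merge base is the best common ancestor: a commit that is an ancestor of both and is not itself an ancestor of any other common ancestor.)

c4

Ancestors of c5: {c4, c5}.
Ancestors of c6: {c4, c6}.
Common ancestors: {c4}.
The only common ancestor is c4, so it is the merge base.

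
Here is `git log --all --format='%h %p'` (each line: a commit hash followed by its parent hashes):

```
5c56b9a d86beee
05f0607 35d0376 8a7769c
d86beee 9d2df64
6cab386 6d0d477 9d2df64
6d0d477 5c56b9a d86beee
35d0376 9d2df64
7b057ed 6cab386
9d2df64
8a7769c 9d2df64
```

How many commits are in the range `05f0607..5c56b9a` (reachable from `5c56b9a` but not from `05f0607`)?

Reachable from 5c56b9a: {5c56b9a, 9d2df64, d86beee}.
Reachable from 05f0607: {05f0607, 35d0376, 8a7769c, 9d2df64}.
In 5c56b9a's history but not 05f0607's: {5c56b9a, d86beee} — 2 commits.

2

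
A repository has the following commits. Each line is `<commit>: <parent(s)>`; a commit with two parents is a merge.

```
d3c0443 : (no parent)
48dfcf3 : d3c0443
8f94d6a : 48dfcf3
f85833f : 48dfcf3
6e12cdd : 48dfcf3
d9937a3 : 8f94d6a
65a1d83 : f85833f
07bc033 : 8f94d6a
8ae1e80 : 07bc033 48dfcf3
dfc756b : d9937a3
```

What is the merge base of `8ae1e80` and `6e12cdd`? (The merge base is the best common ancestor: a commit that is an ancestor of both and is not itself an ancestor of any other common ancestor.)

48dfcf3

Ancestors of 8ae1e80: {07bc033, 48dfcf3, 8ae1e80, 8f94d6a, d3c0443}.
Ancestors of 6e12cdd: {48dfcf3, 6e12cdd, d3c0443}.
Common ancestors: {48dfcf3, d3c0443}.
Among these, 48dfcf3 is not an ancestor of any other common ancestor — it is the merge base.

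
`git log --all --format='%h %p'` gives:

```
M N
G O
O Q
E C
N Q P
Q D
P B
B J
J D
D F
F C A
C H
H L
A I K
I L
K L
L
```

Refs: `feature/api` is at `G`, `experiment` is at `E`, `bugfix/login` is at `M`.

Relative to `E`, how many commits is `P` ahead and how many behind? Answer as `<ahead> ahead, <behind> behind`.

8 ahead, 1 behind

Reachable from P: {A, B, C, D, F, H, I, J, K, L, P}.
Reachable from E: {C, E, H, L}.
Only in P's history (ahead): {A, B, D, F, I, J, K, P} — 8.
Only in E's history (behind): {E} — 1.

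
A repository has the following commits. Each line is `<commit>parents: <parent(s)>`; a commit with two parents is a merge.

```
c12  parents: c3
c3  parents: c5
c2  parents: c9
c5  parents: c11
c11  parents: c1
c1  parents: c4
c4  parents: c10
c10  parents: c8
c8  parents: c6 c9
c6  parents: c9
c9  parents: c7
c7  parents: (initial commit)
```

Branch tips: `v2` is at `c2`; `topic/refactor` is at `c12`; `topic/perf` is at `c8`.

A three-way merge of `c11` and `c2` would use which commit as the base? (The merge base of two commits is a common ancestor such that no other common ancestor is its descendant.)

Ancestors of c11: {c1, c10, c11, c4, c6, c7, c8, c9}.
Ancestors of c2: {c2, c7, c9}.
Common ancestors: {c7, c9}.
Among these, c9 is not an ancestor of any other common ancestor — it is the merge base.

c9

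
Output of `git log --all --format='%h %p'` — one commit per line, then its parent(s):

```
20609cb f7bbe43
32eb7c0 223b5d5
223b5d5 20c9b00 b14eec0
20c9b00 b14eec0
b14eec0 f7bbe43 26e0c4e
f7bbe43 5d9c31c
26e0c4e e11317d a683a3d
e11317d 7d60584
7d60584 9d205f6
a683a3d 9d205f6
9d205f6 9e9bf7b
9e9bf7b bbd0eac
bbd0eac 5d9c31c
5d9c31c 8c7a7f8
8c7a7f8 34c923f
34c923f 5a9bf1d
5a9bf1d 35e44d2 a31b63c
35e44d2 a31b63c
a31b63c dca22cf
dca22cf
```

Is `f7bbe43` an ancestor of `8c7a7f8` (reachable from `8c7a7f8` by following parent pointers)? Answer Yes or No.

No

Ancestors of 8c7a7f8: {34c923f, 35e44d2, 5a9bf1d, 8c7a7f8, a31b63c, dca22cf}.
f7bbe43 is not in that set, so it is not an ancestor of 8c7a7f8.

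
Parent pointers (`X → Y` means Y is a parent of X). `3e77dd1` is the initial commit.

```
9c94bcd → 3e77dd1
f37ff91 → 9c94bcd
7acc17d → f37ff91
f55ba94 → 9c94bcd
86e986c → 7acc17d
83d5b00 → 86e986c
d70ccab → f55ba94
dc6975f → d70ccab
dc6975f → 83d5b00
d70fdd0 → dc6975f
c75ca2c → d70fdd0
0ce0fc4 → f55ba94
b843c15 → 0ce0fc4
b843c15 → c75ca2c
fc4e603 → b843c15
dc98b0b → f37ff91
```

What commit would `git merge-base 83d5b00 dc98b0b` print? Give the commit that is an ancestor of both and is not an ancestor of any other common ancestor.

f37ff91

Ancestors of 83d5b00: {3e77dd1, 7acc17d, 83d5b00, 86e986c, 9c94bcd, f37ff91}.
Ancestors of dc98b0b: {3e77dd1, 9c94bcd, dc98b0b, f37ff91}.
Common ancestors: {3e77dd1, 9c94bcd, f37ff91}.
Among these, f37ff91 is not an ancestor of any other common ancestor — it is the merge base.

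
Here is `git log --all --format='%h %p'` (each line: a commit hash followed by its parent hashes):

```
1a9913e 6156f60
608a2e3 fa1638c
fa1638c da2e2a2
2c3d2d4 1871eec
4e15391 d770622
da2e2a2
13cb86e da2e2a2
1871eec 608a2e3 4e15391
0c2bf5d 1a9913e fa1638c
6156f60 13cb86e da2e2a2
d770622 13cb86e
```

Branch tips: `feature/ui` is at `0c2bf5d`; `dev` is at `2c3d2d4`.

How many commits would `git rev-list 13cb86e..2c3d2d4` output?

Reachable from 2c3d2d4: {13cb86e, 1871eec, 2c3d2d4, 4e15391, 608a2e3, d770622, da2e2a2, fa1638c}.
Reachable from 13cb86e: {13cb86e, da2e2a2}.
In 2c3d2d4's history but not 13cb86e's: {1871eec, 2c3d2d4, 4e15391, 608a2e3, d770622, fa1638c} — 6 commits.

6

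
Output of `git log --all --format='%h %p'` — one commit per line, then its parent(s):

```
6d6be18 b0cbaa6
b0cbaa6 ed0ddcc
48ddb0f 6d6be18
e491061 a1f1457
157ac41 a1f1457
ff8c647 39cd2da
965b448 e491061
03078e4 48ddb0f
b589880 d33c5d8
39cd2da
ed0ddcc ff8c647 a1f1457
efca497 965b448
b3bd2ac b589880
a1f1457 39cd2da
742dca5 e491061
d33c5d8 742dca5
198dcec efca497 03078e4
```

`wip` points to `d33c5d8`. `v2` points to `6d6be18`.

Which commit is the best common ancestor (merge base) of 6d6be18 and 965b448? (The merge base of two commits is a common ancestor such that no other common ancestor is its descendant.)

Ancestors of 6d6be18: {39cd2da, 6d6be18, a1f1457, b0cbaa6, ed0ddcc, ff8c647}.
Ancestors of 965b448: {39cd2da, 965b448, a1f1457, e491061}.
Common ancestors: {39cd2da, a1f1457}.
Among these, a1f1457 is not an ancestor of any other common ancestor — it is the merge base.

a1f1457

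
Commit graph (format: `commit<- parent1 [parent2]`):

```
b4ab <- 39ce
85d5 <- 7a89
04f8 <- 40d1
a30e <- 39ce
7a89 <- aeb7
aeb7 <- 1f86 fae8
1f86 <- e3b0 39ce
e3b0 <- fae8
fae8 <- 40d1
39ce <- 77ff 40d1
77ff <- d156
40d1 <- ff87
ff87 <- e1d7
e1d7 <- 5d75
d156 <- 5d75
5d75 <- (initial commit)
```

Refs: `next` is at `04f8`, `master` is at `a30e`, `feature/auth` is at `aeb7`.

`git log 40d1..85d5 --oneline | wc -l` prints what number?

9

Reachable from 85d5: {1f86, 39ce, 40d1, 5d75, 77ff, 7a89, 85d5, aeb7, d156, e1d7, e3b0, fae8, ff87}.
Reachable from 40d1: {40d1, 5d75, e1d7, ff87}.
In 85d5's history but not 40d1's: {1f86, 39ce, 77ff, 7a89, 85d5, aeb7, d156, e3b0, fae8} — 9 commits.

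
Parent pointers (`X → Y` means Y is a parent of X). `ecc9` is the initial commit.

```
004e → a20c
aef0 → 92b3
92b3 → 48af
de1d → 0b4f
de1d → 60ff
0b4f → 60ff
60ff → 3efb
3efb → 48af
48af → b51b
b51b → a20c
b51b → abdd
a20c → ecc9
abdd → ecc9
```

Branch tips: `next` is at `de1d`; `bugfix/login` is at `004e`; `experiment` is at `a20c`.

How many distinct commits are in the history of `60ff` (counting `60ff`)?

Walking parent pointers from 60ff: reachable set = {3efb, 48af, 60ff, a20c, abdd, b51b, ecc9}.
That is 7 commits.

7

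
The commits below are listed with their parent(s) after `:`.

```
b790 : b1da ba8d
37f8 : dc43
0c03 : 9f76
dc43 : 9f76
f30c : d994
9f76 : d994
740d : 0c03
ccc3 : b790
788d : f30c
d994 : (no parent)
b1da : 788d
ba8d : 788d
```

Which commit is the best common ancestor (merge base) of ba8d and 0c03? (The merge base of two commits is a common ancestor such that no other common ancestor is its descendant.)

Ancestors of ba8d: {788d, ba8d, d994, f30c}.
Ancestors of 0c03: {0c03, 9f76, d994}.
Common ancestors: {d994}.
The only common ancestor is d994, so it is the merge base.

d994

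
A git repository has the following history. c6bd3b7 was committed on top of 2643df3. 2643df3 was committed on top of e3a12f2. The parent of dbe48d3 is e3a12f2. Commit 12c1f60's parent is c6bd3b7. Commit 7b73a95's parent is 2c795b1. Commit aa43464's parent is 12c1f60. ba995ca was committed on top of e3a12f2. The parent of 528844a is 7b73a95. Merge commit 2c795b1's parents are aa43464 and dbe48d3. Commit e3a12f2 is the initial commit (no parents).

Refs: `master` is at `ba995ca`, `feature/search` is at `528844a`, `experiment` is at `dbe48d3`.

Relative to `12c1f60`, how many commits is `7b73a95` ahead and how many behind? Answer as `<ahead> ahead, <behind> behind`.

4 ahead, 0 behind

Reachable from 7b73a95: {12c1f60, 2643df3, 2c795b1, 7b73a95, aa43464, c6bd3b7, dbe48d3, e3a12f2}.
Reachable from 12c1f60: {12c1f60, 2643df3, c6bd3b7, e3a12f2}.
Only in 7b73a95's history (ahead): {2c795b1, 7b73a95, aa43464, dbe48d3} — 4.
Only in 12c1f60's history (behind): {} — 0.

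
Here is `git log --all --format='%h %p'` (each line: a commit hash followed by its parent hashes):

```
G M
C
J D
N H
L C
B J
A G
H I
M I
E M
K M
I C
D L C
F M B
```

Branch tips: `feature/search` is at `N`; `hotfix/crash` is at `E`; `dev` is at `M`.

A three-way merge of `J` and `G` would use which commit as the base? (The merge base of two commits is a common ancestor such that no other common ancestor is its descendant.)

C

Ancestors of J: {C, D, J, L}.
Ancestors of G: {C, G, I, M}.
Common ancestors: {C}.
The only common ancestor is C, so it is the merge base.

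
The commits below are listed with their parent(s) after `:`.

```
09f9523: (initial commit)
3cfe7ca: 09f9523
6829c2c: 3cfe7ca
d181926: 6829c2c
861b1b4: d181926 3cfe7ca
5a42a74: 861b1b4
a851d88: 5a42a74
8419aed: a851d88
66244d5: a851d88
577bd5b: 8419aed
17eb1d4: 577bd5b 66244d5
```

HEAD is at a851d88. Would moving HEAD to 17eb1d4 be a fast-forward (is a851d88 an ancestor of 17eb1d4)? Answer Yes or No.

Yes

A fast-forward from a851d88 to 17eb1d4 is possible iff a851d88 is an ancestor of 17eb1d4.
Ancestors of 17eb1d4: {09f9523, 17eb1d4, 3cfe7ca, 577bd5b, 5a42a74, 66244d5, 6829c2c, 8419aed, 861b1b4, a851d88, d181926}.
a851d88 is among them, so fast-forward is possible.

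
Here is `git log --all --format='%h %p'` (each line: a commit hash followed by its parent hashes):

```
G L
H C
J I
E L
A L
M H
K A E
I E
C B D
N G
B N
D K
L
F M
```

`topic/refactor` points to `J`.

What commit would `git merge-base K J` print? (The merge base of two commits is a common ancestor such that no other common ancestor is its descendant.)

E

Ancestors of K: {A, E, K, L}.
Ancestors of J: {E, I, J, L}.
Common ancestors: {E, L}.
Among these, E is not an ancestor of any other common ancestor — it is the merge base.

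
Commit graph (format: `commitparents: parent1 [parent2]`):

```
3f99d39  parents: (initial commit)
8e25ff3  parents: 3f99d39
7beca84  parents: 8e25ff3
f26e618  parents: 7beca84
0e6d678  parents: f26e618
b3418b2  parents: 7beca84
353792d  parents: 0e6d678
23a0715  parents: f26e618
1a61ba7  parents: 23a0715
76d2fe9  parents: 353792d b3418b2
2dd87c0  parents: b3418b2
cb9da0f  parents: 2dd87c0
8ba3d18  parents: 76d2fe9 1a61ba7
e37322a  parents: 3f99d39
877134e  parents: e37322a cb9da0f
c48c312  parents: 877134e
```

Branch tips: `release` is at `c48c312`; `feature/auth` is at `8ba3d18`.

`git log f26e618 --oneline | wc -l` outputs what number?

Walking parent pointers from f26e618: reachable set = {3f99d39, 7beca84, 8e25ff3, f26e618}.
That is 4 commits.

4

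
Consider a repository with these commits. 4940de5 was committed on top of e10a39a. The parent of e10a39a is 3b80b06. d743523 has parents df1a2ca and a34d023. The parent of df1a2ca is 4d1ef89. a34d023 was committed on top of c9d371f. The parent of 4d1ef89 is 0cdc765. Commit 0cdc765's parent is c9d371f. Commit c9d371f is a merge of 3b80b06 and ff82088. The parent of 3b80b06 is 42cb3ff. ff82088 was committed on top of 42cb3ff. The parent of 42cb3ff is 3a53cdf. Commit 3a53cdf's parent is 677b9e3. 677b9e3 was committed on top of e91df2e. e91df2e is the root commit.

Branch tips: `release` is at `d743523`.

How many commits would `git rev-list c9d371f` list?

7

Walking parent pointers from c9d371f: reachable set = {3a53cdf, 3b80b06, 42cb3ff, 677b9e3, c9d371f, e91df2e, ff82088}.
That is 7 commits.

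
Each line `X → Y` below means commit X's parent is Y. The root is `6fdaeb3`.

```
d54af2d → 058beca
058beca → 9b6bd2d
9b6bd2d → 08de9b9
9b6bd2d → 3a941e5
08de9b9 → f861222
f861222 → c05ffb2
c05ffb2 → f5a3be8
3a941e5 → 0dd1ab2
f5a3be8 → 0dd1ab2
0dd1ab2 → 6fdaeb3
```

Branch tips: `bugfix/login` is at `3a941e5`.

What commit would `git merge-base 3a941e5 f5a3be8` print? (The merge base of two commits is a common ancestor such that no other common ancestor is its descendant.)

Ancestors of 3a941e5: {0dd1ab2, 3a941e5, 6fdaeb3}.
Ancestors of f5a3be8: {0dd1ab2, 6fdaeb3, f5a3be8}.
Common ancestors: {0dd1ab2, 6fdaeb3}.
Among these, 0dd1ab2 is not an ancestor of any other common ancestor — it is the merge base.

0dd1ab2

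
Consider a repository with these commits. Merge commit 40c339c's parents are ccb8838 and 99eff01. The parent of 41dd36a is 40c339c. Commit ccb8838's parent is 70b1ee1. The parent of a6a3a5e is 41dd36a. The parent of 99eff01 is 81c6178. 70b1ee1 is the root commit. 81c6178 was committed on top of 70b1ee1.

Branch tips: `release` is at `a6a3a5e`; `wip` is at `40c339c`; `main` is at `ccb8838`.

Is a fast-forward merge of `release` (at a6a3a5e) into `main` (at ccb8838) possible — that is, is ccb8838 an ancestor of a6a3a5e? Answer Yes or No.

Yes

A fast-forward from ccb8838 to a6a3a5e is possible iff ccb8838 is an ancestor of a6a3a5e.
Ancestors of a6a3a5e: {40c339c, 41dd36a, 70b1ee1, 81c6178, 99eff01, a6a3a5e, ccb8838}.
ccb8838 is among them, so fast-forward is possible.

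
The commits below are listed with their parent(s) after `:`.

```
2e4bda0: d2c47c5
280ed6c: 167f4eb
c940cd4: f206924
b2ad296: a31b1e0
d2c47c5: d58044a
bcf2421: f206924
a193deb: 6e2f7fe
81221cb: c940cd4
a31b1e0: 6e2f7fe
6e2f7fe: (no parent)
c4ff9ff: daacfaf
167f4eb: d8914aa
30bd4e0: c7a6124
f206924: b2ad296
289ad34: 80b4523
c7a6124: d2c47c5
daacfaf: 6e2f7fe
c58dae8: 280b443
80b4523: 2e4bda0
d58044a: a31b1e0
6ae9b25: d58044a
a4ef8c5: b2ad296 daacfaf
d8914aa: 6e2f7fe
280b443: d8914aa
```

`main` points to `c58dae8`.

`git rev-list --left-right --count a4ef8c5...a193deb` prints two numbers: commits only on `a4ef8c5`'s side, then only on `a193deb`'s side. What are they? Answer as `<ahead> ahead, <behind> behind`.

Reachable from a4ef8c5: {6e2f7fe, a31b1e0, a4ef8c5, b2ad296, daacfaf}.
Reachable from a193deb: {6e2f7fe, a193deb}.
Only in a4ef8c5's history (ahead): {a31b1e0, a4ef8c5, b2ad296, daacfaf} — 4.
Only in a193deb's history (behind): {a193deb} — 1.

4 ahead, 1 behind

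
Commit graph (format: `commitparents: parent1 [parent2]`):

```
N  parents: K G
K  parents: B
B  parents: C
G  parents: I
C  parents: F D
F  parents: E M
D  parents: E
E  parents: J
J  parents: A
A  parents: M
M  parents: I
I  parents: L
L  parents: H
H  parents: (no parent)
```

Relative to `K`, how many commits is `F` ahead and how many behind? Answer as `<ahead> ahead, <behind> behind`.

Reachable from F: {A, E, F, H, I, J, L, M}.
Reachable from K: {A, B, C, D, E, F, H, I, J, K, L, M}.
Only in F's history (ahead): {} — 0.
Only in K's history (behind): {B, C, D, K} — 4.

0 ahead, 4 behind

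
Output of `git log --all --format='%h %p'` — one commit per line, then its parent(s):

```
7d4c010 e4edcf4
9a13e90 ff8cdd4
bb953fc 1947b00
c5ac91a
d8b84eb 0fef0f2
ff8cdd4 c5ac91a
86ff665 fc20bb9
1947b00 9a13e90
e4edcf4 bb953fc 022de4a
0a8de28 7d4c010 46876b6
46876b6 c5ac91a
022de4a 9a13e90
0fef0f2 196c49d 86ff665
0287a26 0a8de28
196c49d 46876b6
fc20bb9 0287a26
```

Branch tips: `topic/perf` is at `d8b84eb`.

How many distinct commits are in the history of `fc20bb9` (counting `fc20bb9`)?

Walking parent pointers from fc20bb9: reachable set = {022de4a, 0287a26, 0a8de28, 1947b00, 46876b6, 7d4c010, 9a13e90, bb953fc, c5ac91a, e4edcf4, fc20bb9, ff8cdd4}.
That is 12 commits.

12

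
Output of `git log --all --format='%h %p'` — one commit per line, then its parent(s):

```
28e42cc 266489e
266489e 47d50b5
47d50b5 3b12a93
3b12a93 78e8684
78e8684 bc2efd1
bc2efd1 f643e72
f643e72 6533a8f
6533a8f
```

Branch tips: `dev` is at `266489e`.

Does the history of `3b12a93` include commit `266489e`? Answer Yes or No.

No

Ancestors of 3b12a93: {3b12a93, 6533a8f, 78e8684, bc2efd1, f643e72}.
266489e is not in that set, so it is not an ancestor of 3b12a93.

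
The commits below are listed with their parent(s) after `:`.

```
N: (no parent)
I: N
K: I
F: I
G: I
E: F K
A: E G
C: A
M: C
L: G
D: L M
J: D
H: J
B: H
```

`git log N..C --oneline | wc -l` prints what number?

7

Reachable from C: {A, C, E, F, G, I, K, N}.
Reachable from N: {N}.
In C's history but not N's: {A, C, E, F, G, I, K} — 7 commits.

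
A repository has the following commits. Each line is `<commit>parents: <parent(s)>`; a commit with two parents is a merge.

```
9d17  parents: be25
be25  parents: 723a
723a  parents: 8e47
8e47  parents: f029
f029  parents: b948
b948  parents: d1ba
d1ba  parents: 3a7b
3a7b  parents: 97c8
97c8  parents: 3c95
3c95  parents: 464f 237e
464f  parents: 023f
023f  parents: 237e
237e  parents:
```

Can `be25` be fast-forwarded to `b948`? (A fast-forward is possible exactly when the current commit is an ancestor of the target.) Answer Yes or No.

A fast-forward from be25 to b948 is possible iff be25 is an ancestor of b948.
Ancestors of b948: {023f, 237e, 3a7b, 3c95, 464f, 97c8, b948, d1ba}.
be25 is not among them, so fast-forward is not possible.

No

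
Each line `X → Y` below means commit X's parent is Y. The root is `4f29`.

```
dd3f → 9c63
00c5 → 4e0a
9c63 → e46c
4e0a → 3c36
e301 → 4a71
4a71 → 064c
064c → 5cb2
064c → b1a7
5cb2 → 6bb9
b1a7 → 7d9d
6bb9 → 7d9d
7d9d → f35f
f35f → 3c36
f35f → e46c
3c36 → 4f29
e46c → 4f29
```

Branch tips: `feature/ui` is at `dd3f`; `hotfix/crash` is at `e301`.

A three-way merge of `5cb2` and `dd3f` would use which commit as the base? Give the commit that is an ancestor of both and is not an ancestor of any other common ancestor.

e46c

Ancestors of 5cb2: {3c36, 4f29, 5cb2, 6bb9, 7d9d, e46c, f35f}.
Ancestors of dd3f: {4f29, 9c63, dd3f, e46c}.
Common ancestors: {4f29, e46c}.
Among these, e46c is not an ancestor of any other common ancestor — it is the merge base.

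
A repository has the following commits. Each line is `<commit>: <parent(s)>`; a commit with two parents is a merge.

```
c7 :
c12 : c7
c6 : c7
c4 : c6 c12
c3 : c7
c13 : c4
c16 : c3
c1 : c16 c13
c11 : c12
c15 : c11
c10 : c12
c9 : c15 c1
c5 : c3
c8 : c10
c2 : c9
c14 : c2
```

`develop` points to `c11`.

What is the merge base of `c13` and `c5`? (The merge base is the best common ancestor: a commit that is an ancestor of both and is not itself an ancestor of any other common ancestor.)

c7

Ancestors of c13: {c12, c13, c4, c6, c7}.
Ancestors of c5: {c3, c5, c7}.
Common ancestors: {c7}.
The only common ancestor is c7, so it is the merge base.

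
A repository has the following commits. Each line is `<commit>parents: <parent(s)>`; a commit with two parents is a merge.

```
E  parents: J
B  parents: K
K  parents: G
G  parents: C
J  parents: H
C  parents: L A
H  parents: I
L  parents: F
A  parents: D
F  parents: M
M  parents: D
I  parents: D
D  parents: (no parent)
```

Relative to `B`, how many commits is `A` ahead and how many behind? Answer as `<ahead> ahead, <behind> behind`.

0 ahead, 7 behind

Reachable from A: {A, D}.
Reachable from B: {A, B, C, D, F, G, K, L, M}.
Only in A's history (ahead): {} — 0.
Only in B's history (behind): {B, C, F, G, K, L, M} — 7.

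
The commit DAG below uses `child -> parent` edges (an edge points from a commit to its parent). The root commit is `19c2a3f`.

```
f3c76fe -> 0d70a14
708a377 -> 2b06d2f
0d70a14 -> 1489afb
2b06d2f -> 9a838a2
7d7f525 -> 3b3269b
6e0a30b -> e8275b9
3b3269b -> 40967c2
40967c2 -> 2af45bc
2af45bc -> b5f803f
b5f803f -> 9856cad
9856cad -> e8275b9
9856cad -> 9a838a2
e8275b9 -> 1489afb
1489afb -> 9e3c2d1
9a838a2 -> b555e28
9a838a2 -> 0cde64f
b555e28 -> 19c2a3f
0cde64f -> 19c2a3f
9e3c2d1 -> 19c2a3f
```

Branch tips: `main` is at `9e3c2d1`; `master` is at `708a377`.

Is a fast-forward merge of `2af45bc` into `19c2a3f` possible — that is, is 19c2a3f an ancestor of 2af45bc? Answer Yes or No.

A fast-forward from 19c2a3f to 2af45bc is possible iff 19c2a3f is an ancestor of 2af45bc.
Ancestors of 2af45bc: {0cde64f, 1489afb, 19c2a3f, 2af45bc, 9856cad, 9a838a2, 9e3c2d1, b555e28, b5f803f, e8275b9}.
19c2a3f is among them, so fast-forward is possible.

Yes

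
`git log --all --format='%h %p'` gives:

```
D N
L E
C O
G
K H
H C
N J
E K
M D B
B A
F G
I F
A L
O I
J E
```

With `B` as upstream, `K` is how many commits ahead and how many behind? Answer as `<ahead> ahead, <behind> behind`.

0 ahead, 4 behind

Reachable from K: {C, F, G, H, I, K, O}.
Reachable from B: {A, B, C, E, F, G, H, I, K, L, O}.
Only in K's history (ahead): {} — 0.
Only in B's history (behind): {A, B, E, L} — 4.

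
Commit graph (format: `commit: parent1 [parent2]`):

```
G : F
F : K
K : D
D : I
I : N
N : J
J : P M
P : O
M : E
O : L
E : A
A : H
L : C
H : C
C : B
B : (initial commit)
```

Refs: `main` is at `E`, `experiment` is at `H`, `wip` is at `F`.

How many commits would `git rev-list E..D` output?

8

Reachable from D: {A, B, C, D, E, H, I, J, L, M, N, O, P}.
Reachable from E: {A, B, C, E, H}.
In D's history but not E's: {D, I, J, L, M, N, O, P} — 8 commits.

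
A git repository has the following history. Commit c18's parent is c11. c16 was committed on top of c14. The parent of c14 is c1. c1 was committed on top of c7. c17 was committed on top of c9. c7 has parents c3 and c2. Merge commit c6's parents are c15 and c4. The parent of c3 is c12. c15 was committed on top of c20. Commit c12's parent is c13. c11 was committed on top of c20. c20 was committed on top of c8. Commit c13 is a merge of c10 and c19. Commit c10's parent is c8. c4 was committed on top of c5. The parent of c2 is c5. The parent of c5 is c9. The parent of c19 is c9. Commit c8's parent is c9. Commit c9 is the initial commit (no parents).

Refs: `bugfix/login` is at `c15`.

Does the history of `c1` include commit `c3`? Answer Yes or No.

Ancestors of c1 (commits reachable by following parents): {c1, c10, c12, c13, c19, c2, c3, c5, c7, c8, c9}.
c3 is in that set, so it is an ancestor of c1.

Yes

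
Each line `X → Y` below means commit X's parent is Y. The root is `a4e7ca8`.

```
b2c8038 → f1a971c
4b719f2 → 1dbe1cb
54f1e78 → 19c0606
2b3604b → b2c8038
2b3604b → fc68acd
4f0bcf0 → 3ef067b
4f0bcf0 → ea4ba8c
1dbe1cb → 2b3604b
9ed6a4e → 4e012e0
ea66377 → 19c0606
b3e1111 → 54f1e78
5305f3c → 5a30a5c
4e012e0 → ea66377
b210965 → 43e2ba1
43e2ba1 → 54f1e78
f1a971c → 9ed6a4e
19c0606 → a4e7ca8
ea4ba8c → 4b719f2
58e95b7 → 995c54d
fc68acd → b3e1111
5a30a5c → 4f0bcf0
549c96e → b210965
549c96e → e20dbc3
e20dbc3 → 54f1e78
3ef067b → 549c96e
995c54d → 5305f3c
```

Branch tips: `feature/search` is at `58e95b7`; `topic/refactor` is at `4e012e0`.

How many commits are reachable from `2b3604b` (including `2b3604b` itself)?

Walking parent pointers from 2b3604b: reachable set = {19c0606, 2b3604b, 4e012e0, 54f1e78, 9ed6a4e, a4e7ca8, b2c8038, b3e1111, ea66377, f1a971c, fc68acd}.
That is 11 commits.

11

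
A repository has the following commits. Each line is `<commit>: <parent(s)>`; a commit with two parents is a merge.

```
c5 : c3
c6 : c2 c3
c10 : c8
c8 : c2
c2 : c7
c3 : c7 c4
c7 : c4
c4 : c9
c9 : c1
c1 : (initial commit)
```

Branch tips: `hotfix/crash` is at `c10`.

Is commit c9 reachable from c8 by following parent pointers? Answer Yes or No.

Yes

Ancestors of c8 (commits reachable by following parents): {c1, c2, c4, c7, c8, c9}.
c9 is in that set, so it is an ancestor of c8.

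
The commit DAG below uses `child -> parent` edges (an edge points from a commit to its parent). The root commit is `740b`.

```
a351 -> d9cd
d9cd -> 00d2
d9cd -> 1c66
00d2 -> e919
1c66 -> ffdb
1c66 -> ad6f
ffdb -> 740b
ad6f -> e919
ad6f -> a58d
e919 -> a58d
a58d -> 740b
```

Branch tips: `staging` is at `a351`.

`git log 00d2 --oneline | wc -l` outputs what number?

Walking parent pointers from 00d2: reachable set = {00d2, 740b, a58d, e919}.
That is 4 commits.

4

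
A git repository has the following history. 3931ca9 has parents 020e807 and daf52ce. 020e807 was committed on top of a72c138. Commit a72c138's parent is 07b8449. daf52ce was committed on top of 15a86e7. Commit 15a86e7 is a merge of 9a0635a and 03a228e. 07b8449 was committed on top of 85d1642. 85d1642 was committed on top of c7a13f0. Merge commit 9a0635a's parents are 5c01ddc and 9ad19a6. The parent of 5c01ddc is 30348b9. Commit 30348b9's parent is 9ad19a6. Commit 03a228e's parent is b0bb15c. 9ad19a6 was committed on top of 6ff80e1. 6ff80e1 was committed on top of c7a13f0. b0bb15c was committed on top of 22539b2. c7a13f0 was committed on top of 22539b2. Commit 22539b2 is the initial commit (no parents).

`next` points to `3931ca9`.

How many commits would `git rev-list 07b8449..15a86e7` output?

8

Reachable from 15a86e7: {03a228e, 15a86e7, 22539b2, 30348b9, 5c01ddc, 6ff80e1, 9a0635a, 9ad19a6, b0bb15c, c7a13f0}.
Reachable from 07b8449: {07b8449, 22539b2, 85d1642, c7a13f0}.
In 15a86e7's history but not 07b8449's: {03a228e, 15a86e7, 30348b9, 5c01ddc, 6ff80e1, 9a0635a, 9ad19a6, b0bb15c} — 8 commits.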